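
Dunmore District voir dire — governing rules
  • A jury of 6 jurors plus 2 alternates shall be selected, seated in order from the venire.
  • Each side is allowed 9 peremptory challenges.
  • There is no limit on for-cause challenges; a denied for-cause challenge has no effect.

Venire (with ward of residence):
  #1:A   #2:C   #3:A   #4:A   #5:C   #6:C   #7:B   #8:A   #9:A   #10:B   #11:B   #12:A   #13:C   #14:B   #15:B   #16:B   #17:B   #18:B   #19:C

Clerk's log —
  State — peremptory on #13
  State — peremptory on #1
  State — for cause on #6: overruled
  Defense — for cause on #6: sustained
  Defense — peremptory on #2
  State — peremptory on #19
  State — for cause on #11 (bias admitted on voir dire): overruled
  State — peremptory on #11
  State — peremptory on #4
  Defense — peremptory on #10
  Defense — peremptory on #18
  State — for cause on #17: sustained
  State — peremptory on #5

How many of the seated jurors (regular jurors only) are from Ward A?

4

Removed: #1, #2, #4, #5, #6, #10, #11, #13, #17, #18, #19.
Seated jurors 1–6: #3, #7, #8, #9, #12, #14 (alternates #15, #16 not counted).
Of those, in Ward A: #3, #8, #9, #12 → 4.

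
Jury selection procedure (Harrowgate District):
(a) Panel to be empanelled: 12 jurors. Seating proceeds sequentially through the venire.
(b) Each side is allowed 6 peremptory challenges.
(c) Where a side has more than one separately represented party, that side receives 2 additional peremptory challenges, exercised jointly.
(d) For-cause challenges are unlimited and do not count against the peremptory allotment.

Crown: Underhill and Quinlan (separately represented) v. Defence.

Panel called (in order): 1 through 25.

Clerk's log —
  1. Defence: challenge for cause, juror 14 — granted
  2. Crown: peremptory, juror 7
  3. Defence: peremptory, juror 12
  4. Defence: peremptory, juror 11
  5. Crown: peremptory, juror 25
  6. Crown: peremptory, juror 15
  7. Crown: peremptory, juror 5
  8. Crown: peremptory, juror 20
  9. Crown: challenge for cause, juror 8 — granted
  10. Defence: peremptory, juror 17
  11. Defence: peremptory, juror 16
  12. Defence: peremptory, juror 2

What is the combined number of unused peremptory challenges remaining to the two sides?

Crown allotment: 6 base + 2 multi-party = 8. Defence allotment: 6.
Crown peremptories used: #7, #25, #15, #5, #20 — 5 (the for-cause on #8 doesn't count).
Defence peremptories used: #12, #11, #17, #16, #2 — 5 (the for-cause on #14 doesn't count).
Remaining: (8 − 5) + (6 − 5) = 4.

4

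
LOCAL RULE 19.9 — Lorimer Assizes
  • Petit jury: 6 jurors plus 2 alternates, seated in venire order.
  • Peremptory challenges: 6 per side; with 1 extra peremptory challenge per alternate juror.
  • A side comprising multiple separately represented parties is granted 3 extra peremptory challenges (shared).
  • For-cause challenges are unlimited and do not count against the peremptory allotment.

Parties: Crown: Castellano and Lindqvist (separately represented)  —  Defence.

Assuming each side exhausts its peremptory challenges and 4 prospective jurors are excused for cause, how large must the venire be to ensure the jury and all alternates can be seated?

31

Seats to fill: 6 + 2 alternates = 8.
Peremptories — Crown: 6 + 1×2 + 3 = 11; Defence: 6 + 1×2 = 8; total 19.
For-cause removals: 4.
Minimum venire: 8 + 19 + 4 = 31.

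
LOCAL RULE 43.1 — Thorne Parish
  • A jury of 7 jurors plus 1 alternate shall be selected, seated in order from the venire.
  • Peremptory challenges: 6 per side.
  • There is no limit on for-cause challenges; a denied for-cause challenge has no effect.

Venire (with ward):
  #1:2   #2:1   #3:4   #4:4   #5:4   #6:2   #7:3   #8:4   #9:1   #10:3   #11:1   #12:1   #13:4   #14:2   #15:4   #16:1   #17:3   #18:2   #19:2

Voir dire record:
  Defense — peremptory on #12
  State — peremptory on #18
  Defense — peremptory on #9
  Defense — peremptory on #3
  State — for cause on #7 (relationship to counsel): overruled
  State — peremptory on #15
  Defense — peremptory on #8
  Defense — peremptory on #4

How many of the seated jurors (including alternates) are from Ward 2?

Removed: #3, #4, #8, #9, #12, #15, #18.
Seated (8 incl. alternates): #1, #2, #5, #6, #7, #10, #11, #13.
Of those, in Ward 2: #1, #6 → 2.

2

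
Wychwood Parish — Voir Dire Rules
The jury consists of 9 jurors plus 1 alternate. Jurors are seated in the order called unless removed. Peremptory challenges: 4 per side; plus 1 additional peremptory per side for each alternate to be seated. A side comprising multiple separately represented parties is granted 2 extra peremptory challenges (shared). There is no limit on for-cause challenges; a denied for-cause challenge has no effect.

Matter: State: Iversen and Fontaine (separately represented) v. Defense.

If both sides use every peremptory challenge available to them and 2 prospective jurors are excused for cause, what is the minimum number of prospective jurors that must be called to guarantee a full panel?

Seats to fill: 9 + 1 alternates = 10.
Peremptories — State: 4 + 1×1 + 2 = 7; Defense: 4 + 1×1 = 5; total 12.
For-cause removals: 2.
Minimum venire: 10 + 12 + 2 = 24.

24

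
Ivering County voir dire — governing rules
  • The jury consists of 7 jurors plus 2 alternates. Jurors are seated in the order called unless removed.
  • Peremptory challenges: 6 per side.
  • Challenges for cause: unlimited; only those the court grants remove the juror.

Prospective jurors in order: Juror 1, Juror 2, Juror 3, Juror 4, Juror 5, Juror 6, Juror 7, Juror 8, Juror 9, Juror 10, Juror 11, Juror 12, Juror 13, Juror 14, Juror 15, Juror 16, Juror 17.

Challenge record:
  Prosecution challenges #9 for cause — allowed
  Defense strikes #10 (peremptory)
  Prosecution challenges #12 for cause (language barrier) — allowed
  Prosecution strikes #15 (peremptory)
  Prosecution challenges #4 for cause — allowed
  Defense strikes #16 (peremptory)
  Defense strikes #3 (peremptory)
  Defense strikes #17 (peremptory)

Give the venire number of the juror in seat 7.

11

Removed: #3, #4, #9, #10, #12, #15, #16, #17.
Seating in order: seats 1–7 → #1, #2, #5, #6, #7, #8, #11; alternates → #13, #14.
So seat 7 is #11.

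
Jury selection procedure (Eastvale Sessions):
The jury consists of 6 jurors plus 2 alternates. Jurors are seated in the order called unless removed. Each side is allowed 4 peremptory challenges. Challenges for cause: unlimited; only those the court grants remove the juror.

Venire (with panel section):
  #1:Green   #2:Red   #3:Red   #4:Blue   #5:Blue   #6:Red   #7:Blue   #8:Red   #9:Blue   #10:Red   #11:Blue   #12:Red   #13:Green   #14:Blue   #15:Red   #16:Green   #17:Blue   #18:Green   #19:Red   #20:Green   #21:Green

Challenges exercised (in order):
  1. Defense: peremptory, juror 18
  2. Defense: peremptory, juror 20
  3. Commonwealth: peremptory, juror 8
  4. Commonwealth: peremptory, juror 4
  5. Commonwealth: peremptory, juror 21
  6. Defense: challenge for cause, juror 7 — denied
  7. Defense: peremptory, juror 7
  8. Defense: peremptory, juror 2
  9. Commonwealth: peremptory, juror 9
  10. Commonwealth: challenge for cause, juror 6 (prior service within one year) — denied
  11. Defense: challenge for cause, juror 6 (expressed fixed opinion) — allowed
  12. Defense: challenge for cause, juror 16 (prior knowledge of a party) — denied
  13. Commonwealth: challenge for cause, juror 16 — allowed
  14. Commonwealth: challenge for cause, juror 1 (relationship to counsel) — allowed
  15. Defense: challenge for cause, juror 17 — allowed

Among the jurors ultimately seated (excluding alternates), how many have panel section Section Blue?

2

Removed: #1, #2, #4, #6, #7, #8, #9, #16, #17, #18, #20, #21.
Seated jurors 1–6: #3, #5, #10, #11, #12, #13 (alternates #14, #15 not counted).
Of those, in Section Blue: #5, #11 → 2.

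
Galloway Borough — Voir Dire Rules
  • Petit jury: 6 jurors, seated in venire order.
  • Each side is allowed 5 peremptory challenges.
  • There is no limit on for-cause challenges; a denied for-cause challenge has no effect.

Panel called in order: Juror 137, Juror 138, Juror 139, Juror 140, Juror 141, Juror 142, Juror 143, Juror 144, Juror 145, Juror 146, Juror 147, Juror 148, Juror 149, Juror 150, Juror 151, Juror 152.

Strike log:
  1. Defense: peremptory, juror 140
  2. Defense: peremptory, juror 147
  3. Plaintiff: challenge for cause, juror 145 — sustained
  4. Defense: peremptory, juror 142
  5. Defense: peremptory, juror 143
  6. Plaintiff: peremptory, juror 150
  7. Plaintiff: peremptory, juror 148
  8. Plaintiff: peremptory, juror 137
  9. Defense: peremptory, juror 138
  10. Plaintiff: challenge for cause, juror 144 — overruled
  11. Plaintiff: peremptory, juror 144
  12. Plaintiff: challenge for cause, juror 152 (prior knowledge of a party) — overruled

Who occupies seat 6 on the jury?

152

Removed: #137, #138, #140, #142, #143, #144, #145, #147, #148, #150. (#152 stays — for-cause denied.)
Seating in order: seats 1–6 → #139, #141, #146, #149, #151, #152.
So seat 6 is #152.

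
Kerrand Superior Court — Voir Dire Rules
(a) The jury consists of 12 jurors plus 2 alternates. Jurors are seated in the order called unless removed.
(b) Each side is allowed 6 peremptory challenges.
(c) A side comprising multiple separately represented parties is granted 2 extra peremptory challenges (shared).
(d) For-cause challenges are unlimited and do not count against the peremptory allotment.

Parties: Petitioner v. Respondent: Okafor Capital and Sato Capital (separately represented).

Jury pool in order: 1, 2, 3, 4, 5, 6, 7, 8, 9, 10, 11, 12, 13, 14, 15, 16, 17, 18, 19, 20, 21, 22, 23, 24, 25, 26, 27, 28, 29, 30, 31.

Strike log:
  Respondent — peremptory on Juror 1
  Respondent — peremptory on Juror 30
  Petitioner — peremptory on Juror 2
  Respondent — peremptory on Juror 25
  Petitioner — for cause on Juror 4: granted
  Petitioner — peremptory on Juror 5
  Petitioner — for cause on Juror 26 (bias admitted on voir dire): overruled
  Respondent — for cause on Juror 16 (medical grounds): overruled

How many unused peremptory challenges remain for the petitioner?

4

Petitioner allotment: 6.
Petitioner peremptories used: #2, #5 — 2 (for-cause on #4, #26 don't count).
Remaining: 6 − 2 = 4.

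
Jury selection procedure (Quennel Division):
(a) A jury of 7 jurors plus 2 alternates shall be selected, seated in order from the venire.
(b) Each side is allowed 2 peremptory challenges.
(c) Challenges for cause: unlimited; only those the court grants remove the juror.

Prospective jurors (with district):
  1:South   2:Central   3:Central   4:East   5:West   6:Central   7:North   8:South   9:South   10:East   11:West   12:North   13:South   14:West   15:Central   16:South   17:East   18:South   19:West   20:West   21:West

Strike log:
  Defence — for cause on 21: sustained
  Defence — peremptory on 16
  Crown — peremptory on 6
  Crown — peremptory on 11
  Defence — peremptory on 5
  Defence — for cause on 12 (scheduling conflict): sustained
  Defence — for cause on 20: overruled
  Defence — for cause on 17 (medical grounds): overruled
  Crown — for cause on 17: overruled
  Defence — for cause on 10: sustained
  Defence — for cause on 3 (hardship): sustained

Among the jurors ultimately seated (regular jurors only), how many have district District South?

4

Removed: #3, #5, #6, #10, #11, #12, #16, #21.
Seated jurors 1–7: #1, #2, #4, #7, #8, #9, #13 (alternates #14, #15 not counted).
Of those, in District South: #1, #8, #9, #13 → 4.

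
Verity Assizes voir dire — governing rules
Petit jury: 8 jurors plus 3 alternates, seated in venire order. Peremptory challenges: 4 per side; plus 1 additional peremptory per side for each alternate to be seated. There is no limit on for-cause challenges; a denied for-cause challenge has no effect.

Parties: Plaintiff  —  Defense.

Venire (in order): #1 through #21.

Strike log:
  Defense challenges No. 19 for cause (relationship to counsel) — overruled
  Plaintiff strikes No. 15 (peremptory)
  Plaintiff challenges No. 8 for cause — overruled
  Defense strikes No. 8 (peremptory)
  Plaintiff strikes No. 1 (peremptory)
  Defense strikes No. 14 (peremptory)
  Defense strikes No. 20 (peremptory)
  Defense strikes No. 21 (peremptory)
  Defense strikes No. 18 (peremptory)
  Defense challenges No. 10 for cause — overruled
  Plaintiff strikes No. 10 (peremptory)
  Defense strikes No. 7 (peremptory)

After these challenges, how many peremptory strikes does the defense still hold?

Defense allotment: 4 base + 1 × 3 alternates = 7.
Defense peremptories used: #8, #14, #20, #21, #18, #7 — 6 (for-cause on #19, #10 don't count).
Remaining: 7 − 6 = 1.

1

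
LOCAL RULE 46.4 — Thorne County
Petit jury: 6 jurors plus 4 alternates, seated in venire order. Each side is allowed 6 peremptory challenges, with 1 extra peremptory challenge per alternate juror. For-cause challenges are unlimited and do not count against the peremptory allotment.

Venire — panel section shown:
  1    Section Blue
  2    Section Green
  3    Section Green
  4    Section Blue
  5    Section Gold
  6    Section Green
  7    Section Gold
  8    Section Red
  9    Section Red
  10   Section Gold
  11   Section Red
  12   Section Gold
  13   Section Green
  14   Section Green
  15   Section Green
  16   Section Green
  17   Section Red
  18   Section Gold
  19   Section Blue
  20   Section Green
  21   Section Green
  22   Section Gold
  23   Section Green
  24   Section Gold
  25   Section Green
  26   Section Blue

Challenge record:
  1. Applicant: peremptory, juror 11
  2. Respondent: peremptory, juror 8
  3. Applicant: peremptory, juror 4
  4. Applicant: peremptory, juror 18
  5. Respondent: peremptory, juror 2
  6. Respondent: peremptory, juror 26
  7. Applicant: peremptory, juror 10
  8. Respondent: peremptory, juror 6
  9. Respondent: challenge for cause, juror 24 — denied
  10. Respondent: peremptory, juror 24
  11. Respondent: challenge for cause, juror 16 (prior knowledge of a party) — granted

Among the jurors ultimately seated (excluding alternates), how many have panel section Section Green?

Removed: #2, #4, #6, #8, #10, #11, #16, #18, #24, #26.
Seated jurors 1–6: #1, #3, #5, #7, #9, #12 (alternates #13, #14, #15, #17 not counted).
Of those, in Section Green: #3 → 1.

1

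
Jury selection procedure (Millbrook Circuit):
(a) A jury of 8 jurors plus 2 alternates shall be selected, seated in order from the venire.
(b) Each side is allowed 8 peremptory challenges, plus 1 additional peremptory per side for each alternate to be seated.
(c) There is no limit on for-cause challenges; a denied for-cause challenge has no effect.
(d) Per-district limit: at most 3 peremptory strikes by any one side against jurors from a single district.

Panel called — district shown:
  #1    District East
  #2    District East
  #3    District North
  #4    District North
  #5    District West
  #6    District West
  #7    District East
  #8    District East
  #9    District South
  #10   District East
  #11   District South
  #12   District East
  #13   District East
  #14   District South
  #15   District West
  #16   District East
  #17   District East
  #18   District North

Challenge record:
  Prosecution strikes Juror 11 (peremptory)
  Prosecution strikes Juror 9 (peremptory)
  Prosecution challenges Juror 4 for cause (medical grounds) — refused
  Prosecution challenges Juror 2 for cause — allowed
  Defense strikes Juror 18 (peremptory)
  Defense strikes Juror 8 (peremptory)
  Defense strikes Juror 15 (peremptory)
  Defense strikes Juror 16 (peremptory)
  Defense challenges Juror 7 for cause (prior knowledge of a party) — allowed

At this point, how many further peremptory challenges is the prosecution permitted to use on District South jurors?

Prosecution peremptories so far: #11, #9 — 2 of 10 used, 8 left overall.
Against District South: #11, #9 — 2 used; per-district cap 3 leaves 1.
Binding limit: min(8, 1) = 1.

1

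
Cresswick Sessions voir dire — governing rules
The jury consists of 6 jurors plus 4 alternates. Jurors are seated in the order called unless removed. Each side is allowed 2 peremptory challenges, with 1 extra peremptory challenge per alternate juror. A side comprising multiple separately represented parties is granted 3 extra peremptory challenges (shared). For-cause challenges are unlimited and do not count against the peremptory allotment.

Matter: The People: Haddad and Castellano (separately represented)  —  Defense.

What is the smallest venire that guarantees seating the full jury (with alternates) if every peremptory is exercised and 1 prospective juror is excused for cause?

Seats to fill: 6 + 4 alternates = 10.
Peremptories — The People: 2 + 1×4 + 3 = 9; Defense: 2 + 1×4 = 6; total 15.
For-cause removals: 1.
Minimum venire: 10 + 15 + 1 = 26.

26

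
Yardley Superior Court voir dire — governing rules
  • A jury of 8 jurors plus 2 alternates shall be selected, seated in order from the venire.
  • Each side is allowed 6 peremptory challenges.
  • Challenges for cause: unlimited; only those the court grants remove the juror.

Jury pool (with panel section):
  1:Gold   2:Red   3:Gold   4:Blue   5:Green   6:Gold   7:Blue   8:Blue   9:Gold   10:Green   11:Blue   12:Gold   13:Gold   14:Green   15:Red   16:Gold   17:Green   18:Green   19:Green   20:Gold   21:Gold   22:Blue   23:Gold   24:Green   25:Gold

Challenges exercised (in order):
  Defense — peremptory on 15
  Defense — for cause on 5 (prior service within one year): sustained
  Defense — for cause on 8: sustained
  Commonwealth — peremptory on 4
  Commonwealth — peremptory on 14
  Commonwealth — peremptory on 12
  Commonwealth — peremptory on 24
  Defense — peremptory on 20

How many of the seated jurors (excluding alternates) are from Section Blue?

Removed: #4, #5, #8, #12, #14, #15, #20, #24.
Seated jurors 1–8: #1, #2, #3, #6, #7, #9, #10, #11 (alternates #13, #16 not counted).
Of those, in Section Blue: #7, #11 → 2.

2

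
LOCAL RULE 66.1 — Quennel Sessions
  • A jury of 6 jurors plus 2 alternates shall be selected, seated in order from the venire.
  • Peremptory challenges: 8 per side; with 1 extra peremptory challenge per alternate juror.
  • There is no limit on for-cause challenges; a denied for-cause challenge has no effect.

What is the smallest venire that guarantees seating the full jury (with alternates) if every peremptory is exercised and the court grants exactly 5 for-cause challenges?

Seats to fill: 6 + 2 alternates = 8.
Peremptories: 8 + 1×2 = 10 per side × 2 sides = 20.
For-cause removals: 5.
Minimum venire: 8 + 20 + 5 = 33.

33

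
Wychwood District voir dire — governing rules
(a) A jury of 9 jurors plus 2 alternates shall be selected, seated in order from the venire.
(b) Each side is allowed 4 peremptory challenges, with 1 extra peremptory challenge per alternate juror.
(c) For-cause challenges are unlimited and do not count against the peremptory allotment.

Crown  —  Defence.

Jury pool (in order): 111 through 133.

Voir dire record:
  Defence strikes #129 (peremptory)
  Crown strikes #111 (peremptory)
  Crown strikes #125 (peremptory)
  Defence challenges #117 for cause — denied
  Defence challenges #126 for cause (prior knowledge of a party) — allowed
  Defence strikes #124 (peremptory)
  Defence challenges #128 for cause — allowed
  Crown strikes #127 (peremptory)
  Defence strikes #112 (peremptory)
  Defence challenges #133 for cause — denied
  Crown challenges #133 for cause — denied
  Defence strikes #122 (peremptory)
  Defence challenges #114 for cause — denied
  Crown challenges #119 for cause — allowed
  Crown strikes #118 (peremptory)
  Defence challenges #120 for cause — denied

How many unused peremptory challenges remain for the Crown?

Crown allotment: 4 base + 1 × 2 alternates = 6.
Crown peremptories used: #111, #125, #127, #118 — 4 (for-cause on #133, #119 don't count).
Remaining: 6 − 4 = 2.

2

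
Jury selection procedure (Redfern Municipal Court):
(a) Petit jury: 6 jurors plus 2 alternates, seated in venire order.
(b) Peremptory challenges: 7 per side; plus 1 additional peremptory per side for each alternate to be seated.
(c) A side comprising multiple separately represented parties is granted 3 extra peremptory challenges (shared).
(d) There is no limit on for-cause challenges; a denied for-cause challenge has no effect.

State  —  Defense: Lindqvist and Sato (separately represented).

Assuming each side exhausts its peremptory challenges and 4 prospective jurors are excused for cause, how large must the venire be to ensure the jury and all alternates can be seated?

Seats to fill: 6 + 2 alternates = 8.
Peremptories — State: 7 + 1×2 = 9; Defense: 7 + 1×2 + 3 = 12; total 21.
For-cause removals: 4.
Minimum venire: 8 + 21 + 4 = 33.

33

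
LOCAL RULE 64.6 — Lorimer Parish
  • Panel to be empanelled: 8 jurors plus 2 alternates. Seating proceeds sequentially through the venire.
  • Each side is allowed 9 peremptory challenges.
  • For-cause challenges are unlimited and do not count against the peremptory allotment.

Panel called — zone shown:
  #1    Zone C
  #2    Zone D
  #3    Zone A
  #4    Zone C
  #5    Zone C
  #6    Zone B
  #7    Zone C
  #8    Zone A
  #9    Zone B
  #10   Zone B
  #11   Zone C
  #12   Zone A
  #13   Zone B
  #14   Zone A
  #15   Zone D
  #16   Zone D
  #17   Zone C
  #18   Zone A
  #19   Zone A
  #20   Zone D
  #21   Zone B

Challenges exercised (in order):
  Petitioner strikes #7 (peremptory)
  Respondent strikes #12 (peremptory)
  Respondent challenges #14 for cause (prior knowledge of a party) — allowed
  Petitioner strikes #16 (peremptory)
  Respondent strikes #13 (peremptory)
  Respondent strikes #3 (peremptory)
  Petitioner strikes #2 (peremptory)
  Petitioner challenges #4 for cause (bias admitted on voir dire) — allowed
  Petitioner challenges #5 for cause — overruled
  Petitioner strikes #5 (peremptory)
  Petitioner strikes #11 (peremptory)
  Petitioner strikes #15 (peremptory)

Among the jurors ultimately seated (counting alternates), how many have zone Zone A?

3

Removed: #2, #3, #4, #5, #7, #11, #12, #13, #14, #15, #16.
Seated (10 incl. alternates): #1, #6, #8, #9, #10, #17, #18, #19, #20, #21.
Of those, in Zone A: #8, #18, #19 → 3.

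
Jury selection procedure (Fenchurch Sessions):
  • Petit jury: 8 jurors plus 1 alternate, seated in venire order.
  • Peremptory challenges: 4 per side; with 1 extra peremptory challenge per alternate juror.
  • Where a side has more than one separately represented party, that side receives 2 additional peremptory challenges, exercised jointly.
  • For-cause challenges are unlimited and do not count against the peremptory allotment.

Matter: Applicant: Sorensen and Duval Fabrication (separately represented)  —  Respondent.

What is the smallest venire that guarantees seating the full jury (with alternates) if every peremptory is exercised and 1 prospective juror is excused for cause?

Seats to fill: 8 + 1 alternates = 9.
Peremptories — Applicant: 4 + 1×1 + 2 = 7; Respondent: 4 + 1×1 = 5; total 12.
For-cause removals: 1.
Minimum venire: 9 + 12 + 1 = 22.

22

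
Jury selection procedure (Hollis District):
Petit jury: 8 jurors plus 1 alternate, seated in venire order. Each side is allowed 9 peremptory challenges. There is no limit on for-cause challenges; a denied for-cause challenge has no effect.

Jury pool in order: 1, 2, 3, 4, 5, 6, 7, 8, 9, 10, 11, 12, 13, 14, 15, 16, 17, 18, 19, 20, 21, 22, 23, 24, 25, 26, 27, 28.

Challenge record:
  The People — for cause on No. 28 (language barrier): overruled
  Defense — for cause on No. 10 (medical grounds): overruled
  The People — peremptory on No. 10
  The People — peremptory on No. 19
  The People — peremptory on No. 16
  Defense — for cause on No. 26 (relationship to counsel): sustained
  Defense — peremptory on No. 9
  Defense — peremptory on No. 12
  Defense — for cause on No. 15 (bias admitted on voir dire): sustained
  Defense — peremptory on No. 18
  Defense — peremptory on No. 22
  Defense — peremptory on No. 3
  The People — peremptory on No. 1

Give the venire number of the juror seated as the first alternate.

14

Removed: #1, #3, #9, #10, #12, #15, #16, #18, #19, #22, #26. (#28 stays — for-cause denied.)
Filling seats in venire order through position 9: #2, #4, #5, #6, #7, #8, #11, #13, #14.
So alternate 1 is #14.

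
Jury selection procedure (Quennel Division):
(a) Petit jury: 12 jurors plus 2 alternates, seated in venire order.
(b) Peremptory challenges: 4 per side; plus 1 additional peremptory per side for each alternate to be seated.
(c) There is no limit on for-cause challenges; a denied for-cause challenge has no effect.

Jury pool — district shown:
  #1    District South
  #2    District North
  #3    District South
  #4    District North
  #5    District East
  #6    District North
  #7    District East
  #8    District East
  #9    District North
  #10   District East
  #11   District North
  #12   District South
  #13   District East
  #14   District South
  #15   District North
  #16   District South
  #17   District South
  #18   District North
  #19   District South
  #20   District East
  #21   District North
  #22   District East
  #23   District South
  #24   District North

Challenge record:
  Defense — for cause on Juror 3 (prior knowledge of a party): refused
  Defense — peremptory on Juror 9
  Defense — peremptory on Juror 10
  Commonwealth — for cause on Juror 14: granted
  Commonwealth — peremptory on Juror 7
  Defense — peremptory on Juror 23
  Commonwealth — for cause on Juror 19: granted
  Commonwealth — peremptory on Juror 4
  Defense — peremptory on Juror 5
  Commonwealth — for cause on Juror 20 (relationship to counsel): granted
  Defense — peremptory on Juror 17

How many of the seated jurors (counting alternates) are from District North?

7

Removed: #4, #5, #7, #9, #10, #14, #17, #19, #20, #23.
Seated (14 incl. alternates): #1, #2, #3, #6, #8, #11, #12, #13, #15, #16, #18, #21, #22, #24.
Of those, in District North: #2, #6, #11, #15, #18, #21, #24 → 7.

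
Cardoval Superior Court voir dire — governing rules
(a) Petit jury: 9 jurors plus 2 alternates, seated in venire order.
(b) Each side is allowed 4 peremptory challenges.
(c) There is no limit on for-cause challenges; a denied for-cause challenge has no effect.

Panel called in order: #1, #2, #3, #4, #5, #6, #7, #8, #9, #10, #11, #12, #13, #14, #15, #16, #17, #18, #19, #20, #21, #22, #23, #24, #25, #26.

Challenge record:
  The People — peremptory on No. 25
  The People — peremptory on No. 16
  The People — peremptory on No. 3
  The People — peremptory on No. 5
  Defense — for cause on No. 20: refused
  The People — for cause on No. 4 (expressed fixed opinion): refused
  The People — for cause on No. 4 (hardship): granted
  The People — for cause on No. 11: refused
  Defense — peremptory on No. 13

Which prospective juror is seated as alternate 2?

Removed: #3, #4, #5, #13, #16, #25. (#11, #20 stay — for-cause denied.)
Seating in order: seats 1–9 → #1, #2, #6, #7, #8, #9, #10, #11, #12; alternates → #14, #15.
So alternate 2 is #15.

15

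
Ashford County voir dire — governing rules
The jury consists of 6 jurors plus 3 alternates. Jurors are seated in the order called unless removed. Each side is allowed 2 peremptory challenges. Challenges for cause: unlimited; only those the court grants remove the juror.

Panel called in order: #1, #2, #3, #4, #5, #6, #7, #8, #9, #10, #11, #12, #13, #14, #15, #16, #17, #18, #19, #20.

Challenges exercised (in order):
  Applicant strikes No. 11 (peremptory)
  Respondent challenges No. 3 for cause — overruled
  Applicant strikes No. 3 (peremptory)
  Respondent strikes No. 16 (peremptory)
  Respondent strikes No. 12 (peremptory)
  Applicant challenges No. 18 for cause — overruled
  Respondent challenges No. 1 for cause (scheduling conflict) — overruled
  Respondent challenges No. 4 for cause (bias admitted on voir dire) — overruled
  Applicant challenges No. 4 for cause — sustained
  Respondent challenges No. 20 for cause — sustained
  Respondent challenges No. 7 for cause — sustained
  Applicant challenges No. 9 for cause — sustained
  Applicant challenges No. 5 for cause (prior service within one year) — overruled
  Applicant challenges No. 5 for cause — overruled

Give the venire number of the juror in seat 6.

10

Removed: #3, #4, #7, #9, #11, #12, #16, #20. (#1, #5, #18 stay — for-cause denied.)
Filling seats in venire order through position 6: #1, #2, #5, #6, #8, #10.
So seat 6 is #10.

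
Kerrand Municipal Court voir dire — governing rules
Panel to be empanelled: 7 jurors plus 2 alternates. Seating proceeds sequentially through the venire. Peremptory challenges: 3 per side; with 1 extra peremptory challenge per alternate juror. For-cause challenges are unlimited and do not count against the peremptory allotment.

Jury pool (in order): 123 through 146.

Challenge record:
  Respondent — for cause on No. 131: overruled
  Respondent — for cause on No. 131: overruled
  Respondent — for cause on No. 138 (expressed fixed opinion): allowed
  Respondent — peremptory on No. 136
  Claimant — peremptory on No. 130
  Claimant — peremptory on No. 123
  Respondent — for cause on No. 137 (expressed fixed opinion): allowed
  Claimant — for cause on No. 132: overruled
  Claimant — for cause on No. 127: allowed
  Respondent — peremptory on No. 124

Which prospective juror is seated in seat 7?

133

Removed: #123, #124, #127, #130, #136, #137, #138. (#131, #132 stay — for-cause denied.)
Filling seats in venire order through position 7: #125, #126, #128, #129, #131, #132, #133.
So seat 7 is #133.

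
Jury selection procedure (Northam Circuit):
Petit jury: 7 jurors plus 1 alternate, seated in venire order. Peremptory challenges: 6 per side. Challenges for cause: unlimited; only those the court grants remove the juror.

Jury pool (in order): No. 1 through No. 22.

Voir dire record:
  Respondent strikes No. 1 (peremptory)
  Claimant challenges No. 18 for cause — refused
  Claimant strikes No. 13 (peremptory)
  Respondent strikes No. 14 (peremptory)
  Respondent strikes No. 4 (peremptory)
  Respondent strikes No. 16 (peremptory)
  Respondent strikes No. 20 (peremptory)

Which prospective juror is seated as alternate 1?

10

Removed: #1, #4, #13, #14, #16, #20. (#18 stays — for-cause denied.)
Filling seats in venire order through position 8: #2, #3, #5, #6, #7, #8, #9, #10.
So alternate 1 is #10.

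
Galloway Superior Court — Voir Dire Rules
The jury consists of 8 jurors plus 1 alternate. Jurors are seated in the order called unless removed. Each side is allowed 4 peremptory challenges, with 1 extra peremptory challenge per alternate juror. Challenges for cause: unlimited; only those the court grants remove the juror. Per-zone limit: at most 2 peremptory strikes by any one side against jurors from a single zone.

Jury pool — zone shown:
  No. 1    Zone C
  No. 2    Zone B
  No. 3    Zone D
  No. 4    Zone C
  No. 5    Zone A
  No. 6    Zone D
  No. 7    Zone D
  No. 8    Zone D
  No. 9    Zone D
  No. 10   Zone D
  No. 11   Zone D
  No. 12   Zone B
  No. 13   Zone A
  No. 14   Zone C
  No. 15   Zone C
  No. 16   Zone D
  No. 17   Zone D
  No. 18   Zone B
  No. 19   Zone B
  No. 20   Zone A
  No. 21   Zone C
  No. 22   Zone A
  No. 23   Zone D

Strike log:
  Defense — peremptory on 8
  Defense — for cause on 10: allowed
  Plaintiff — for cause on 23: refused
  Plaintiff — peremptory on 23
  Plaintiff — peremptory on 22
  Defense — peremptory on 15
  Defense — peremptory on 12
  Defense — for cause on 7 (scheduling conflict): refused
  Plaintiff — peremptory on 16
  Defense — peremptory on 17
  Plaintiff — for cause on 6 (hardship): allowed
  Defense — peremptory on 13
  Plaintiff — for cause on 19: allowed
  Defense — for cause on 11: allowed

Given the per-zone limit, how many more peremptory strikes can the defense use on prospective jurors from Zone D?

Defense peremptories so far: #8, #15, #12, #17, #13 — 5 of 5 used, 0 left overall.
Against Zone D: #8, #17 — 2 used; per-zone cap 2 leaves 0.
Binding limit: min(0, 0) = 0.

0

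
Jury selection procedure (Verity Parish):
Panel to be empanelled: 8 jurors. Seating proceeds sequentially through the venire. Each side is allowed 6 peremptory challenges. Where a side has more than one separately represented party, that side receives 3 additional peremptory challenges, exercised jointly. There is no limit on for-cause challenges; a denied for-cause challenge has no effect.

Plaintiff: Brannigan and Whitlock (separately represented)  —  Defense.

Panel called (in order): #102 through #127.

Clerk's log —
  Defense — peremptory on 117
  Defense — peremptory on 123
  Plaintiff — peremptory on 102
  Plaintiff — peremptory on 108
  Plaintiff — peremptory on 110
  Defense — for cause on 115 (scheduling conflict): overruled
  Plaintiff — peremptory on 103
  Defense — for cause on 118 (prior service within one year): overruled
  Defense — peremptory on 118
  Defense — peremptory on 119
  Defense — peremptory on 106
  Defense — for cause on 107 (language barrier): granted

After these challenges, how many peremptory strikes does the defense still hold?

1

Defense allotment: 6.
Defense peremptories used: #117, #123, #118, #119, #106 — 5 (for-cause on #115, #118, #107 don't count).
Remaining: 6 − 5 = 1.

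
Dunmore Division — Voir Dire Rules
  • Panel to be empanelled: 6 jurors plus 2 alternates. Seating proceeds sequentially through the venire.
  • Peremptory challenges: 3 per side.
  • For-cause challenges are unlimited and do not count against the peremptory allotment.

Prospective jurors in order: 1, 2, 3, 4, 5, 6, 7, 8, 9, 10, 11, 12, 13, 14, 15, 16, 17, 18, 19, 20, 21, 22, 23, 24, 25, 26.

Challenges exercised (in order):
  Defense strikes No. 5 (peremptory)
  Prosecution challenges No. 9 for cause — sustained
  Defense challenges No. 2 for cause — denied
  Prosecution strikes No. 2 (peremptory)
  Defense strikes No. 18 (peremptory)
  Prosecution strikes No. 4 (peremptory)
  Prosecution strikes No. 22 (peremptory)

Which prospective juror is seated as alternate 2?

Removed: #2, #4, #5, #9, #18, #22.
Seating in order: seats 1–6 → #1, #3, #6, #7, #8, #10; alternates → #11, #12.
So alternate 2 is #12.

12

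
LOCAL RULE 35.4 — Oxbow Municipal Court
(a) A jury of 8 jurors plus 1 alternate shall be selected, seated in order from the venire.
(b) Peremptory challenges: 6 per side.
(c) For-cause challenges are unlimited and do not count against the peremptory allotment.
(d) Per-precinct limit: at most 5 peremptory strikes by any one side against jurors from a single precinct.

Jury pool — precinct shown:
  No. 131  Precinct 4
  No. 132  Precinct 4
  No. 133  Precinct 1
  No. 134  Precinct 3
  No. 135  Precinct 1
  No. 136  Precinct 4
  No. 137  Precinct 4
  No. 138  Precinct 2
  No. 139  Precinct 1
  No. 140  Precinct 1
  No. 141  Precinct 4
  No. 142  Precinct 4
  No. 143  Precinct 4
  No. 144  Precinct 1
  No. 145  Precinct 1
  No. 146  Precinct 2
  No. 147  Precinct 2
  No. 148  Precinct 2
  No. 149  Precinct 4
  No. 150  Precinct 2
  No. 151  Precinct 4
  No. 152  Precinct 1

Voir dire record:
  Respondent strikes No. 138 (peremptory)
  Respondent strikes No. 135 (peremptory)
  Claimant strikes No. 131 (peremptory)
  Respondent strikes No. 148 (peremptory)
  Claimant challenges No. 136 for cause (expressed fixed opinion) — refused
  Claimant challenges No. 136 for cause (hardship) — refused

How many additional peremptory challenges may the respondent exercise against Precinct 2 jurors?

Respondent peremptories so far: #138, #135, #148 — 3 of 6 used, 3 left overall.
Against Precinct 2: #138, #148 — 2 used; per-precinct cap 5 leaves 3.
Binding limit: min(3, 3) = 3.

3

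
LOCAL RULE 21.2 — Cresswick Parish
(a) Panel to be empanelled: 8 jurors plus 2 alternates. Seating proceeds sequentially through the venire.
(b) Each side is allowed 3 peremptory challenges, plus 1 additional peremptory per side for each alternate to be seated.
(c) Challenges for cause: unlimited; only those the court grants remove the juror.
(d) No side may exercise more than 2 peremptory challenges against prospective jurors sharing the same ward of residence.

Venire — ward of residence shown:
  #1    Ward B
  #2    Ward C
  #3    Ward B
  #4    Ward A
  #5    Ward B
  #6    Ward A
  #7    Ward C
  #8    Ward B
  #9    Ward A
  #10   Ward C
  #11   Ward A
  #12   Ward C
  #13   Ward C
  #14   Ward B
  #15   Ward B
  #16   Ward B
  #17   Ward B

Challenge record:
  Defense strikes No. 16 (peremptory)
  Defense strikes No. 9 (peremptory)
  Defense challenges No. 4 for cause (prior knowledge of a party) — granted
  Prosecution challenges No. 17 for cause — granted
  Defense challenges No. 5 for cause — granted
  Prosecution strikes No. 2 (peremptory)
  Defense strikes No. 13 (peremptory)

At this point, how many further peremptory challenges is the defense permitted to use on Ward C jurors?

Defense peremptories so far: #16, #9, #13 — 3 of 5 used, 2 left overall.
Against Ward C: #13 — 1 used; per-ward cap 2 leaves 1.
Binding limit: min(2, 1) = 1.

1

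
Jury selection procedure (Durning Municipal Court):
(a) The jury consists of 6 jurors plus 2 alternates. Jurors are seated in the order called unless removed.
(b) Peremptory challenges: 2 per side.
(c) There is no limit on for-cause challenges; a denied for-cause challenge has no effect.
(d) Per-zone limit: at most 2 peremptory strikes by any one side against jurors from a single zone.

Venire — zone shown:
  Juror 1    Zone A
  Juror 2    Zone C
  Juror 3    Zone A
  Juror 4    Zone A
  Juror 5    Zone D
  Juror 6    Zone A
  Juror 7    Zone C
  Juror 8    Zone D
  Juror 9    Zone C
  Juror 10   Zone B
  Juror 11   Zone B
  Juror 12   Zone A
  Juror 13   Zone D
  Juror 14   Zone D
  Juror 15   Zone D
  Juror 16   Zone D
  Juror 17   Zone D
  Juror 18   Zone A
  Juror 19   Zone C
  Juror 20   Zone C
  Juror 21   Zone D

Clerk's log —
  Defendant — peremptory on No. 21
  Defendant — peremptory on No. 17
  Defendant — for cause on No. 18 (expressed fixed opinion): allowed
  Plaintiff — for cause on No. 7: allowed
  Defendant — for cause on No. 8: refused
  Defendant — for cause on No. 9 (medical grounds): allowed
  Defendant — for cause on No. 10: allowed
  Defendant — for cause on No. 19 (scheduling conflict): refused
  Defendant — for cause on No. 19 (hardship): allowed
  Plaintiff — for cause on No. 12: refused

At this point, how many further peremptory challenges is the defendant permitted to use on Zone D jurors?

Defendant peremptories so far: #21, #17 — 2 of 2 used, 0 left overall.
Against Zone D: #21, #17 — 2 used; per-zone cap 2 leaves 0.
Binding limit: min(0, 0) = 0.

0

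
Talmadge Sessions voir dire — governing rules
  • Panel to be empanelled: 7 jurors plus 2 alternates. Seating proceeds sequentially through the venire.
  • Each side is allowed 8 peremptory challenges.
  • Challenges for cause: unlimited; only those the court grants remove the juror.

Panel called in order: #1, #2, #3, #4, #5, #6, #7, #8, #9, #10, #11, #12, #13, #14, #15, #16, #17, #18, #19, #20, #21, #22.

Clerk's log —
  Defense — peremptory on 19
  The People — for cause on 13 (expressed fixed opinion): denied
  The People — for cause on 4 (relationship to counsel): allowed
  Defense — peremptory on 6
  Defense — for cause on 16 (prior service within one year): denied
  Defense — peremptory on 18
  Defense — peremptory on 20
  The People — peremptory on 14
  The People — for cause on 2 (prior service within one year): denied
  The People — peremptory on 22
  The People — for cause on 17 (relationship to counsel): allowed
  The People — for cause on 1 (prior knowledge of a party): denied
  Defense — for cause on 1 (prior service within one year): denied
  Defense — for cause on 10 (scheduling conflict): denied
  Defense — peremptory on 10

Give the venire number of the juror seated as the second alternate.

12

Removed: #4, #6, #10, #14, #17, #18, #19, #20, #22. (#1, #2, #13, #16 stay — for-cause denied.)
Seating in order: seats 1–7 → #1, #2, #3, #5, #7, #8, #9; alternates → #11, #12.
So alternate 2 is #12.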